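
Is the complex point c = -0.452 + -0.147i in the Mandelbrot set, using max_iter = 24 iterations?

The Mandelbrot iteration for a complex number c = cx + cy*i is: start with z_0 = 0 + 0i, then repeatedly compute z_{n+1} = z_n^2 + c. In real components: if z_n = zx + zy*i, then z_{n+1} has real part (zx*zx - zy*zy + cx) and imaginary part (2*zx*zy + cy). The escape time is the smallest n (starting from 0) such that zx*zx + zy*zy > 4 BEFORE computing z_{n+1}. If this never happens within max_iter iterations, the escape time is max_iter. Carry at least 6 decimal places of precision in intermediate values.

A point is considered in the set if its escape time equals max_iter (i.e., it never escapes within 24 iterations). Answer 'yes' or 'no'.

Answer: yes

Derivation:
z_0 = 0 + 0i, c = -0.4520 + -0.1470i
Iter 1: z = -0.4520 + -0.1470i, |z|^2 = 0.2259
Iter 2: z = -0.2693 + -0.0141i, |z|^2 = 0.0727
Iter 3: z = -0.3797 + -0.1394i, |z|^2 = 0.1636
Iter 4: z = -0.3273 + -0.0411i, |z|^2 = 0.1088
Iter 5: z = -0.3466 + -0.1201i, |z|^2 = 0.1345
Iter 6: z = -0.3463 + -0.0638i, |z|^2 = 0.1240
Iter 7: z = -0.3361 + -0.1028i, |z|^2 = 0.1236
Iter 8: z = -0.3496 + -0.0779i, |z|^2 = 0.1283
Iter 9: z = -0.3359 + -0.0926i, |z|^2 = 0.1214
Iter 10: z = -0.3478 + -0.0848i, |z|^2 = 0.1281
Iter 11: z = -0.3383 + -0.0880i, |z|^2 = 0.1222
Iter 12: z = -0.3453 + -0.0875i, |z|^2 = 0.1269
Iter 13: z = -0.3404 + -0.0866i, |z|^2 = 0.1234
Iter 14: z = -0.3436 + -0.0880i, |z|^2 = 0.1258
Iter 15: z = -0.3417 + -0.0865i, |z|^2 = 0.1242
Iter 16: z = -0.3427 + -0.0879i, |z|^2 = 0.1252
Iter 17: z = -0.3423 + -0.0867i, |z|^2 = 0.1247
Iter 18: z = -0.3424 + -0.0876i, |z|^2 = 0.1249
Iter 19: z = -0.3424 + -0.0870i, |z|^2 = 0.1248
Iter 20: z = -0.3423 + -0.0874i, |z|^2 = 0.1248
Iter 21: z = -0.3425 + -0.0872i, |z|^2 = 0.1249
Iter 22: z = -0.3423 + -0.0873i, |z|^2 = 0.1248
Iter 23: z = -0.3424 + -0.0872i, |z|^2 = 0.1249
Did not escape in 24 iterations → in set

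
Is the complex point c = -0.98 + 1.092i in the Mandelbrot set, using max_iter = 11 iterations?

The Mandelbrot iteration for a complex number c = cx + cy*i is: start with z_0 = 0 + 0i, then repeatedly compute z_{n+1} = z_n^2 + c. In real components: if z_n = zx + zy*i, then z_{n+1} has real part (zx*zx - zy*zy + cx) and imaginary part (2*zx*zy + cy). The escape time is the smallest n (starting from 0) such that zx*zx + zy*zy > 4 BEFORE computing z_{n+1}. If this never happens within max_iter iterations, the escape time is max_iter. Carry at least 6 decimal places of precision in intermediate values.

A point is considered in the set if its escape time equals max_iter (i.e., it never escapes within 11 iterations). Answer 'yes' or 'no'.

z_0 = 0 + 0i, c = -0.9800 + 1.0920i
Iter 1: z = -0.9800 + 1.0920i, |z|^2 = 2.1529
Iter 2: z = -1.2121 + -1.0483i, |z|^2 = 2.5681
Iter 3: z = -0.6099 + 3.6333i, |z|^2 = 13.5725
Escaped at iteration 3

Answer: no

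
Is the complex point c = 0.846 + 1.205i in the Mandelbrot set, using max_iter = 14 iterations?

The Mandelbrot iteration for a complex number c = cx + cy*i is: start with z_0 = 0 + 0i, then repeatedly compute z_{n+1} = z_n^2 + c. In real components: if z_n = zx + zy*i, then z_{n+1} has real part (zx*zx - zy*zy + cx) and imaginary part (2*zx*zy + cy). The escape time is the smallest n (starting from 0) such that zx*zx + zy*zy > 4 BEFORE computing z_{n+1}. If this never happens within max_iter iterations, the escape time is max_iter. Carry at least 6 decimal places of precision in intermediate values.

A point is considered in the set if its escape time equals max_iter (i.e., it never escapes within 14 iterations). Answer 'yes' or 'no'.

z_0 = 0 + 0i, c = 0.8460 + 1.2050i
Iter 1: z = 0.8460 + 1.2050i, |z|^2 = 2.1677
Iter 2: z = 0.1097 + 3.2439i, |z|^2 = 10.5347
Escaped at iteration 2

Answer: no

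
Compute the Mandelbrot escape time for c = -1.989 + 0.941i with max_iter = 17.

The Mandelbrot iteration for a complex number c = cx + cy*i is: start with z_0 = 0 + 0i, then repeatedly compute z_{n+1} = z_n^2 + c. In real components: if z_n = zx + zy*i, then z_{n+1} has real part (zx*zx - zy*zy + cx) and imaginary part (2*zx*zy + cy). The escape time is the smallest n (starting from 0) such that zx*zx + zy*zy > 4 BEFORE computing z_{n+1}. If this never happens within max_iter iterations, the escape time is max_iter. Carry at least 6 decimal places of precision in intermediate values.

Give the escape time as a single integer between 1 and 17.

Answer: 1

Derivation:
z_0 = 0 + 0i, c = -1.9890 + 0.9410i
Iter 1: z = -1.9890 + 0.9410i, |z|^2 = 4.8416
Escaped at iteration 1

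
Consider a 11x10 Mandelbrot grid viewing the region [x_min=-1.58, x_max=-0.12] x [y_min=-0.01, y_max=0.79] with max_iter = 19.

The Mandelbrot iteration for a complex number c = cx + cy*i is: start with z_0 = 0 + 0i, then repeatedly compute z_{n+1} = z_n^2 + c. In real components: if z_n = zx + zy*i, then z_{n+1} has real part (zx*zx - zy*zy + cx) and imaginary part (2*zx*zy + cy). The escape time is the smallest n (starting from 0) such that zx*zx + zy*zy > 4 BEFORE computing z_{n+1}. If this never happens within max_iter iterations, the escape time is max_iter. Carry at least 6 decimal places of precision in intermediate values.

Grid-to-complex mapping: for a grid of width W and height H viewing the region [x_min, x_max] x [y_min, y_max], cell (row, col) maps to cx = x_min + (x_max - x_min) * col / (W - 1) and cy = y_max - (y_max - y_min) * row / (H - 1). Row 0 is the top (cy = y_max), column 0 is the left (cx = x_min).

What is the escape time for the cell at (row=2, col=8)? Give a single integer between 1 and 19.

z_0 = 0 + 0i, c = -0.4120 + 0.6122i
Iter 1: z = -0.4120 + 0.6122i, |z|^2 = 0.5446
Iter 2: z = -0.6171 + 0.1078i, |z|^2 = 0.3924
Iter 3: z = -0.0428 + 0.4792i, |z|^2 = 0.2315
Iter 4: z = -0.6398 + 0.5712i, |z|^2 = 0.7356
Iter 5: z = -0.3288 + -0.1187i, |z|^2 = 0.1222
Iter 6: z = -0.3180 + 0.6903i, |z|^2 = 0.5776
Iter 7: z = -0.7874 + 0.1733i, |z|^2 = 0.6500
Iter 8: z = 0.1780 + 0.3394i, |z|^2 = 0.1468
Iter 9: z = -0.4955 + 0.7330i, |z|^2 = 0.7828
Iter 10: z = -0.7038 + -0.1142i, |z|^2 = 0.5084
Iter 11: z = 0.0703 + 0.7729i, |z|^2 = 0.6024
Iter 12: z = -1.0045 + 0.7209i, |z|^2 = 1.5287
Iter 13: z = 0.0773 + -0.8360i, |z|^2 = 0.7049
Iter 14: z = -1.1050 + 0.4829i, |z|^2 = 1.4541
Iter 15: z = 0.5757 + -0.4550i, |z|^2 = 0.5384
Iter 16: z = -0.2876 + 0.0883i, |z|^2 = 0.0905
Iter 17: z = -0.3371 + 0.5614i, |z|^2 = 0.4288
Iter 18: z = -0.6135 + 0.2337i, |z|^2 = 0.4311

Answer: 19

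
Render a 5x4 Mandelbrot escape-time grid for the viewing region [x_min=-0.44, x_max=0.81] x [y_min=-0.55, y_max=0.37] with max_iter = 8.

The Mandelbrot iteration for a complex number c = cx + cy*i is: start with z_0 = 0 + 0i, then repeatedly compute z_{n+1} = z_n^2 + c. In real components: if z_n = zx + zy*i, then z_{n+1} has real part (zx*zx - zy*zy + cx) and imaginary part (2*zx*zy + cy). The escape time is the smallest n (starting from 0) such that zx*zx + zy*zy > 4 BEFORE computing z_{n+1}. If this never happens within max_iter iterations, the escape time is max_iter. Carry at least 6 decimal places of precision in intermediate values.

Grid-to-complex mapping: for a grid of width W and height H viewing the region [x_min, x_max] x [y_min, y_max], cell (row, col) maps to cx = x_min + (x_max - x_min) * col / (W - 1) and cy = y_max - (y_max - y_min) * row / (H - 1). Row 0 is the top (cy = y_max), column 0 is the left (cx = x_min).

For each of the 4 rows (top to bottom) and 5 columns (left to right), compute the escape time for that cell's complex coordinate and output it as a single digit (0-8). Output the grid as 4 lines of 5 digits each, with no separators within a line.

(row=0, col=0): c = -0.4400 + 0.3700i → escape time 8
(row=0, col=1): c = -0.1275 + 0.3700i → escape time 8
(row=0, col=2): c = 0.1850 + 0.3700i → escape time 8
(row=0, col=3): c = 0.4975 + 0.3700i → escape time 5
(row=0, col=4): c = 0.8100 + 0.3700i → escape time 3
(row=1, col=0): c = -0.4400 + 0.0633i → escape time 8
(row=1, col=1): c = -0.1275 + 0.0633i → escape time 8
(row=1, col=2): c = 0.1850 + 0.0633i → escape time 8
(row=1, col=3): c = 0.4975 + 0.0633i → escape time 5
(row=1, col=4): c = 0.8100 + 0.0633i → escape time 3
(row=2, col=0): c = -0.4400 + -0.2433i → escape time 8
(row=2, col=1): c = -0.1275 + -0.2433i → escape time 8
(row=2, col=2): c = 0.1850 + -0.2433i → escape time 8
(row=2, col=3): c = 0.4975 + -0.2433i → escape time 5
(row=2, col=4): c = 0.8100 + -0.2433i → escape time 3
(row=3, col=0): c = -0.4400 + -0.5500i → escape time 8
(row=3, col=1): c = -0.1275 + -0.5500i → escape time 8
(row=3, col=2): c = 0.1850 + -0.5500i → escape time 8
(row=3, col=3): c = 0.4975 + -0.5500i → escape time 5
(row=3, col=4): c = 0.8100 + -0.5500i → escape time 3

Answer: 88853
88853
88853
88853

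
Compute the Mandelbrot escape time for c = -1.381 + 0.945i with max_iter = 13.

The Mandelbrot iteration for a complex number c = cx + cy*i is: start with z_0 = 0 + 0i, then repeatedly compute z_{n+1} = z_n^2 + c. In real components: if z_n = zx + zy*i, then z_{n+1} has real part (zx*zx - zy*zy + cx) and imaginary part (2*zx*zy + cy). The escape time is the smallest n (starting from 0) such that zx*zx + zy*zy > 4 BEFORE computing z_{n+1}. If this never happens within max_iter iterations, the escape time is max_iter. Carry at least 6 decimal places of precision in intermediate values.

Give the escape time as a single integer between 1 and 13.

z_0 = 0 + 0i, c = -1.3810 + 0.9450i
Iter 1: z = -1.3810 + 0.9450i, |z|^2 = 2.8002
Iter 2: z = -0.3669 + -1.6651i, |z|^2 = 2.9071
Iter 3: z = -4.0189 + 2.1667i, |z|^2 = 20.8465
Escaped at iteration 3

Answer: 3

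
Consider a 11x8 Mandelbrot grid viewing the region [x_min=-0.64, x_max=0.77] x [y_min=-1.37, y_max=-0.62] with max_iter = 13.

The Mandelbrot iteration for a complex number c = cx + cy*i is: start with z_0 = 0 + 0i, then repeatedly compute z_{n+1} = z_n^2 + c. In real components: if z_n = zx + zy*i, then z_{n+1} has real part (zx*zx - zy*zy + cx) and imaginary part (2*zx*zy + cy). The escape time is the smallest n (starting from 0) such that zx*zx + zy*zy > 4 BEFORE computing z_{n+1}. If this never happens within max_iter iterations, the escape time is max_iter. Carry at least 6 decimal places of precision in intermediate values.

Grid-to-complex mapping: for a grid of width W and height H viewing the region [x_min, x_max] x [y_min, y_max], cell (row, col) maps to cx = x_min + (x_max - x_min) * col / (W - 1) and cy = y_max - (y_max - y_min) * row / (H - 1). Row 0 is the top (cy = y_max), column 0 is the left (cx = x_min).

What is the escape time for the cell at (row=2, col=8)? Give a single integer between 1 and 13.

z_0 = 0 + 0i, c = 0.4880 + -0.8343i
Iter 1: z = 0.4880 + -0.8343i, |z|^2 = 0.9342
Iter 2: z = 0.0301 + -1.6485i, |z|^2 = 2.7186
Iter 3: z = -2.2288 + -0.9336i, |z|^2 = 5.8391
Escaped at iteration 3

Answer: 3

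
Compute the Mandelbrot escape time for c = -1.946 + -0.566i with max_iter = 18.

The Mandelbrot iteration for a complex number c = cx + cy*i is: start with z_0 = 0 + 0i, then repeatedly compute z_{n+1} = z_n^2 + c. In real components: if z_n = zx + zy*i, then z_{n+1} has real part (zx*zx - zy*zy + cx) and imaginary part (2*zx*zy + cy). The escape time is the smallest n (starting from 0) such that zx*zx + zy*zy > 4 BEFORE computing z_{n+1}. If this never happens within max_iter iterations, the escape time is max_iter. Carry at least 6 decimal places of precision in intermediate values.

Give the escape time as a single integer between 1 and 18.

z_0 = 0 + 0i, c = -1.9460 + -0.5660i
Iter 1: z = -1.9460 + -0.5660i, |z|^2 = 4.1073
Escaped at iteration 1

Answer: 1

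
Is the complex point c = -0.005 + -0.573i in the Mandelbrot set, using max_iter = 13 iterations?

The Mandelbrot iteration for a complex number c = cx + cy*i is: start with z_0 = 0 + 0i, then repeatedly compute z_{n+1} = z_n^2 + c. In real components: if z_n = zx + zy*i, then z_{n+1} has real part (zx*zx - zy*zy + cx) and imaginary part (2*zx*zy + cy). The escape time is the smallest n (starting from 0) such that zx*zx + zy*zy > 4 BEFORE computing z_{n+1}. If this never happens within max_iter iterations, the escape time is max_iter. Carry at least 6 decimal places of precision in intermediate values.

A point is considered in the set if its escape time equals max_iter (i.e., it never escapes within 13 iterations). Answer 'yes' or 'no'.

z_0 = 0 + 0i, c = -0.0050 + -0.5730i
Iter 1: z = -0.0050 + -0.5730i, |z|^2 = 0.3284
Iter 2: z = -0.3333 + -0.5673i, |z|^2 = 0.4329
Iter 3: z = -0.2157 + -0.1949i, |z|^2 = 0.0845
Iter 4: z = 0.0036 + -0.4889i, |z|^2 = 0.2391
Iter 5: z = -0.2440 + -0.5765i, |z|^2 = 0.3919
Iter 6: z = -0.2778 + -0.2916i, |z|^2 = 0.1622
Iter 7: z = -0.0129 + -0.4110i, |z|^2 = 0.1691
Iter 8: z = -0.1737 + -0.5624i, |z|^2 = 0.3465
Iter 9: z = -0.2911 + -0.3776i, |z|^2 = 0.2273
Iter 10: z = -0.0628 + -0.3532i, |z|^2 = 0.1287
Iter 11: z = -0.1258 + -0.5286i, |z|^2 = 0.2953
Iter 12: z = -0.2686 + -0.4400i, |z|^2 = 0.2658
Did not escape in 13 iterations → in set

Answer: yes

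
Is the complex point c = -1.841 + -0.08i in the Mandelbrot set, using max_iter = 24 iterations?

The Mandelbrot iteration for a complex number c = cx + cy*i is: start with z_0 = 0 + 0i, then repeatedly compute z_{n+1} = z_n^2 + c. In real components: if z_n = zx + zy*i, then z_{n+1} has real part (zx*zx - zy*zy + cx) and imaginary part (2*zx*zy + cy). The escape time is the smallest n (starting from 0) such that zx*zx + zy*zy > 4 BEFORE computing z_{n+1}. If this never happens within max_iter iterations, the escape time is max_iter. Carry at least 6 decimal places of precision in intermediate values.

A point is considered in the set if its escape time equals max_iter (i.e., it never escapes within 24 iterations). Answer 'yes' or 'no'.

Answer: no

Derivation:
z_0 = 0 + 0i, c = -1.8410 + -0.0800i
Iter 1: z = -1.8410 + -0.0800i, |z|^2 = 3.3957
Iter 2: z = 1.5419 + 0.2146i, |z|^2 = 2.4234
Iter 3: z = 0.4904 + 0.5817i, |z|^2 = 0.5788
Iter 4: z = -1.9389 + 0.4904i, |z|^2 = 3.9997
Iter 5: z = 1.6777 + -1.9818i, |z|^2 = 6.7421
Escaped at iteration 5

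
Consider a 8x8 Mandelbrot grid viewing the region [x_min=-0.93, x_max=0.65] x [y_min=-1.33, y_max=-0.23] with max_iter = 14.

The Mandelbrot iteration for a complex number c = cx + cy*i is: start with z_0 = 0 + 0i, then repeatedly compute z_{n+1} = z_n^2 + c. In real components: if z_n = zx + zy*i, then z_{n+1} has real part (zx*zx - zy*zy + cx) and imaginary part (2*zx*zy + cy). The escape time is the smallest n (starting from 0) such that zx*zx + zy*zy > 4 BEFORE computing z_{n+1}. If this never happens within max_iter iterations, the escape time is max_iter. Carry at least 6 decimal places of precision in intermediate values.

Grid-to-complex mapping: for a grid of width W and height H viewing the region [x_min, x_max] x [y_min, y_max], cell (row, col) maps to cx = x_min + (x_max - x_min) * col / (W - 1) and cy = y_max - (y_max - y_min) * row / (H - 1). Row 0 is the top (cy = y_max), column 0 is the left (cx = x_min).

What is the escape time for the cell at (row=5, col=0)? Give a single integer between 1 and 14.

Answer: 3

Derivation:
z_0 = 0 + 0i, c = -0.9300 + -1.0157i
Iter 1: z = -0.9300 + -1.0157i, |z|^2 = 1.8966
Iter 2: z = -1.0968 + 0.8735i, |z|^2 = 1.9659
Iter 3: z = -0.4901 + -2.9318i, |z|^2 = 8.8357
Escaped at iteration 3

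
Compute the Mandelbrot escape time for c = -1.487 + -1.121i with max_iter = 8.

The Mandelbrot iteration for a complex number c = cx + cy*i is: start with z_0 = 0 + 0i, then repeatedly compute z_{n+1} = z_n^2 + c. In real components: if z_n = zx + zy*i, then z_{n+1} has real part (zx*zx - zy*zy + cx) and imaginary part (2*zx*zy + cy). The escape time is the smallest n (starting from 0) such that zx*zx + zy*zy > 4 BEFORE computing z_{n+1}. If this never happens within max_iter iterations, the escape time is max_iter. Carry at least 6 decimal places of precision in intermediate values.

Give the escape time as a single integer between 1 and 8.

z_0 = 0 + 0i, c = -1.4870 + -1.1210i
Iter 1: z = -1.4870 + -1.1210i, |z|^2 = 3.4678
Iter 2: z = -0.5325 + 2.2129i, |z|^2 = 5.1802
Escaped at iteration 2

Answer: 2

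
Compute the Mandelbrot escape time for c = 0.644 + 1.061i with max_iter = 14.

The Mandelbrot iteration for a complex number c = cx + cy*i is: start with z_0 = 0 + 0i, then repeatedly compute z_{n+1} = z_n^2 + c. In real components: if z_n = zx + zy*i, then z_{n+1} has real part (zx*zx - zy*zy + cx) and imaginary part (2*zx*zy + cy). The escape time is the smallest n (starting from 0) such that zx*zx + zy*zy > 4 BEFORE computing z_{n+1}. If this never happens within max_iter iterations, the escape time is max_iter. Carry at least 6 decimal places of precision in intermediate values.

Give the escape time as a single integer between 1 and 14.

z_0 = 0 + 0i, c = 0.6440 + 1.0610i
Iter 1: z = 0.6440 + 1.0610i, |z|^2 = 1.5405
Iter 2: z = -0.0670 + 2.4276i, |z|^2 = 5.8976
Escaped at iteration 2

Answer: 2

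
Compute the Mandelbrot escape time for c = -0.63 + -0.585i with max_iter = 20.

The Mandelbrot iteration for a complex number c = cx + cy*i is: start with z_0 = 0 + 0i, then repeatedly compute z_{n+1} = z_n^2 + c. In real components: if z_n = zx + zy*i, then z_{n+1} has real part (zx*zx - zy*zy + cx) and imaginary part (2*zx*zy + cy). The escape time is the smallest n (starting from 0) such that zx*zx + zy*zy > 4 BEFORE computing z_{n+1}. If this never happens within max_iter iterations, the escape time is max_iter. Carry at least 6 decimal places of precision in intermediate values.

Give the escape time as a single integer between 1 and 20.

z_0 = 0 + 0i, c = -0.6300 + -0.5850i
Iter 1: z = -0.6300 + -0.5850i, |z|^2 = 0.7391
Iter 2: z = -0.5753 + 0.1521i, |z|^2 = 0.3541
Iter 3: z = -0.3221 + -0.7600i, |z|^2 = 0.6814
Iter 4: z = -1.1038 + -0.0953i, |z|^2 = 1.2276
Iter 5: z = 0.5794 + -0.3745i, |z|^2 = 0.4760
Iter 6: z = -0.4346 + -1.0190i, |z|^2 = 1.2271
Iter 7: z = -1.4795 + 0.3006i, |z|^2 = 2.2792
Iter 8: z = 1.4685 + -1.4745i, |z|^2 = 4.3304
Escaped at iteration 8

Answer: 8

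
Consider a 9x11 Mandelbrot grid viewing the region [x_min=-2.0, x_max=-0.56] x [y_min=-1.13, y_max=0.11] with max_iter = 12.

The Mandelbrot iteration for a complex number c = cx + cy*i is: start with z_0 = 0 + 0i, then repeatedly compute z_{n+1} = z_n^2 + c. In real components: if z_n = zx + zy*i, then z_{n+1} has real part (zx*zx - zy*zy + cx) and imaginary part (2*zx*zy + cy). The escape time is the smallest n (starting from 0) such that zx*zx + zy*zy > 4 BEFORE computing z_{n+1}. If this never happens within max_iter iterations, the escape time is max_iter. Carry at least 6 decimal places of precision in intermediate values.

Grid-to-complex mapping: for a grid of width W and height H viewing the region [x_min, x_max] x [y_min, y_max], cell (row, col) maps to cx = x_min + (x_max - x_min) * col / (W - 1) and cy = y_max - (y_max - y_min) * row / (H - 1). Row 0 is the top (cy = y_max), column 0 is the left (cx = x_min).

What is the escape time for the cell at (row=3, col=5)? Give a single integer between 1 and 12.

Answer: 12

Derivation:
z_0 = 0 + 0i, c = -1.1000 + -0.2620i
Iter 1: z = -1.1000 + -0.2620i, |z|^2 = 1.2786
Iter 2: z = 0.0414 + 0.3144i, |z|^2 = 0.1006
Iter 3: z = -1.1971 + -0.2360i, |z|^2 = 1.4888
Iter 4: z = 0.2774 + 0.3030i, |z|^2 = 0.1688
Iter 5: z = -1.1149 + -0.0938i, |z|^2 = 1.2517
Iter 6: z = 0.1341 + -0.0527i, |z|^2 = 0.0208
Iter 7: z = -1.0848 + -0.2761i, |z|^2 = 1.2530
Iter 8: z = 0.0005 + 0.3371i, |z|^2 = 0.1137
Iter 9: z = -1.2137 + -0.2616i, |z|^2 = 1.5414
Iter 10: z = 0.3045 + 0.3731i, |z|^2 = 0.2319
Iter 11: z = -1.1465 + -0.0348i, |z|^2 = 1.3156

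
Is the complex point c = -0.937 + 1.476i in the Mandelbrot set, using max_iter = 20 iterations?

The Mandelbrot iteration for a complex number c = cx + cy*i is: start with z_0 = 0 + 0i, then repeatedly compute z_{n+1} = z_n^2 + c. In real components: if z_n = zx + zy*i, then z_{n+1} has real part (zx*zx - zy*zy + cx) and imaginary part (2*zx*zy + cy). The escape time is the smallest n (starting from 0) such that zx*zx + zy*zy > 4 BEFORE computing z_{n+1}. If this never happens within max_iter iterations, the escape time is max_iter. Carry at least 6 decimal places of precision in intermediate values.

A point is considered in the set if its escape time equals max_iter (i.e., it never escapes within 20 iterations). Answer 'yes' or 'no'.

z_0 = 0 + 0i, c = -0.9370 + 1.4760i
Iter 1: z = -0.9370 + 1.4760i, |z|^2 = 3.0565
Iter 2: z = -2.2376 + -1.2900i, |z|^2 = 6.6710
Escaped at iteration 2

Answer: no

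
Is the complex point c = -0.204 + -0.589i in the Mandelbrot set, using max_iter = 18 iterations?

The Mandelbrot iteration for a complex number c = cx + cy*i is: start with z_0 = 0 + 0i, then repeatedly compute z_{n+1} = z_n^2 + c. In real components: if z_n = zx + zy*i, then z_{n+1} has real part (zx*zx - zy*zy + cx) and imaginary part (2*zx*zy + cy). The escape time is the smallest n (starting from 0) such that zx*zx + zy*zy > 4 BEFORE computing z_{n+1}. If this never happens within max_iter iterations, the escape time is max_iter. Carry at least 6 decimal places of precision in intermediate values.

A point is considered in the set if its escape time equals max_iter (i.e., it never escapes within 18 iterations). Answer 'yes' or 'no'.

z_0 = 0 + 0i, c = -0.2040 + -0.5890i
Iter 1: z = -0.2040 + -0.5890i, |z|^2 = 0.3885
Iter 2: z = -0.5093 + -0.3487i, |z|^2 = 0.3810
Iter 3: z = -0.0662 + -0.2338i, |z|^2 = 0.0591
Iter 4: z = -0.2543 + -0.5580i, |z|^2 = 0.3761
Iter 5: z = -0.4508 + -0.3052i, |z|^2 = 0.2963
Iter 6: z = -0.0940 + -0.3139i, |z|^2 = 0.1073
Iter 7: z = -0.2937 + -0.5300i, |z|^2 = 0.3672
Iter 8: z = -0.3987 + -0.2777i, |z|^2 = 0.2360
Iter 9: z = -0.1222 + -0.3676i, |z|^2 = 0.1501
Iter 10: z = -0.3242 + -0.4992i, |z|^2 = 0.3543
Iter 11: z = -0.3481 + -0.2653i, |z|^2 = 0.1916
Iter 12: z = -0.1532 + -0.4043i, |z|^2 = 0.1869
Iter 13: z = -0.3440 + -0.4651i, |z|^2 = 0.3346
Iter 14: z = -0.3020 + -0.2691i, |z|^2 = 0.1636
Iter 15: z = -0.1852 + -0.4265i, |z|^2 = 0.2162
Iter 16: z = -0.3516 + -0.4310i, |z|^2 = 0.3094
Iter 17: z = -0.2662 + -0.2859i, |z|^2 = 0.1526
Did not escape in 18 iterations → in set

Answer: yes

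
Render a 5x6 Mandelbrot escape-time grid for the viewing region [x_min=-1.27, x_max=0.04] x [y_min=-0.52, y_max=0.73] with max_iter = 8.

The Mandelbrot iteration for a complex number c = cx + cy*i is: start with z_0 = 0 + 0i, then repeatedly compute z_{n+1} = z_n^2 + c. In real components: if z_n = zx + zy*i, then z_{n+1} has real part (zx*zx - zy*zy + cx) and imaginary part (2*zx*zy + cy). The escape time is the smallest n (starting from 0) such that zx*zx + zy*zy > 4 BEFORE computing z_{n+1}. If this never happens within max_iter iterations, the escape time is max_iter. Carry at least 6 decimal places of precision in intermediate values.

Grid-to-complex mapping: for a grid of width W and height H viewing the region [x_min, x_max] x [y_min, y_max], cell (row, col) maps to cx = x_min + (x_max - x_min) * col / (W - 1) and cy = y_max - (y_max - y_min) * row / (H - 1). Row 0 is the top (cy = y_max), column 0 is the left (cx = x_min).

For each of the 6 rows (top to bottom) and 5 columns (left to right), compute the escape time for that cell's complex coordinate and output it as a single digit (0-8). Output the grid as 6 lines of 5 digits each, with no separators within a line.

(row=0, col=0): c = -1.2700 + 0.7300i → escape time 3
(row=0, col=1): c = -0.9425 + 0.7300i → escape time 4
(row=0, col=2): c = -0.6150 + 0.7300i → escape time 6
(row=0, col=3): c = -0.2875 + 0.7300i → escape time 8
(row=0, col=4): c = 0.0400 + 0.7300i → escape time 8
(row=1, col=0): c = -1.2700 + 0.4800i → escape time 5
(row=1, col=1): c = -0.9425 + 0.4800i → escape time 5
(row=1, col=2): c = -0.6150 + 0.4800i → escape time 8
(row=1, col=3): c = -0.2875 + 0.4800i → escape time 8
(row=1, col=4): c = 0.0400 + 0.4800i → escape time 8
(row=2, col=0): c = -1.2700 + 0.2300i → escape time 8
(row=2, col=1): c = -0.9425 + 0.2300i → escape time 8
(row=2, col=2): c = -0.6150 + 0.2300i → escape time 8
(row=2, col=3): c = -0.2875 + 0.2300i → escape time 8
(row=2, col=4): c = 0.0400 + 0.2300i → escape time 8
(row=3, col=0): c = -1.2700 + -0.0200i → escape time 8
(row=3, col=1): c = -0.9425 + -0.0200i → escape time 8
(row=3, col=2): c = -0.6150 + -0.0200i → escape time 8
(row=3, col=3): c = -0.2875 + -0.0200i → escape time 8
(row=3, col=4): c = 0.0400 + -0.0200i → escape time 8
(row=4, col=0): c = -1.2700 + -0.2700i → escape time 8
(row=4, col=1): c = -0.9425 + -0.2700i → escape time 8
(row=4, col=2): c = -0.6150 + -0.2700i → escape time 8
(row=4, col=3): c = -0.2875 + -0.2700i → escape time 8
(row=4, col=4): c = 0.0400 + -0.2700i → escape time 8
(row=5, col=0): c = -1.2700 + -0.5200i → escape time 4
(row=5, col=1): c = -0.9425 + -0.5200i → escape time 5
(row=5, col=2): c = -0.6150 + -0.5200i → escape time 8
(row=5, col=3): c = -0.2875 + -0.5200i → escape time 8
(row=5, col=4): c = 0.0400 + -0.5200i → escape time 8

Answer: 34688
55888
88888
88888
88888
45888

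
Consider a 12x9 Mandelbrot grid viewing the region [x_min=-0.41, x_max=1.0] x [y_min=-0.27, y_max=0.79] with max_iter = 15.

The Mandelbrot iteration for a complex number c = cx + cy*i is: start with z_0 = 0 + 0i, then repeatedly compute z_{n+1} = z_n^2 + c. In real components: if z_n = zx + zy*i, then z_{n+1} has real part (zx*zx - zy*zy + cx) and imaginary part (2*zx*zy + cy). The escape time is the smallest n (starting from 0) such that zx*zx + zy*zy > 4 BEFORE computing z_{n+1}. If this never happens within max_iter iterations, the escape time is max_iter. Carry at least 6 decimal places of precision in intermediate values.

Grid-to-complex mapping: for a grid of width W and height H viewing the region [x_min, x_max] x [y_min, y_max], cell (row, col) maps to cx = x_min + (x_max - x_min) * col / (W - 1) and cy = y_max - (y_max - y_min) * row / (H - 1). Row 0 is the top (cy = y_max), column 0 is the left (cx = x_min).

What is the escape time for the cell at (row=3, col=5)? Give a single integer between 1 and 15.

z_0 = 0 + 0i, c = 0.2309 + 0.3925i
Iter 1: z = 0.2309 + 0.3925i, |z|^2 = 0.2074
Iter 2: z = 0.1302 + 0.5738i, |z|^2 = 0.3461
Iter 3: z = -0.0814 + 0.5419i, |z|^2 = 0.3002
Iter 4: z = -0.0561 + 0.3043i, |z|^2 = 0.0958
Iter 5: z = 0.1414 + 0.3584i, |z|^2 = 0.1484
Iter 6: z = 0.1225 + 0.4939i, |z|^2 = 0.2589
Iter 7: z = 0.0020 + 0.5135i, |z|^2 = 0.2637
Iter 8: z = -0.0328 + 0.3946i, |z|^2 = 0.1568
Iter 9: z = 0.0763 + 0.3666i, |z|^2 = 0.1403
Iter 10: z = 0.1023 + 0.4485i, |z|^2 = 0.2116
Iter 11: z = 0.0403 + 0.4843i, |z|^2 = 0.2361
Iter 12: z = -0.0020 + 0.4315i, |z|^2 = 0.1862
Iter 13: z = 0.0447 + 0.3908i, |z|^2 = 0.1547
Iter 14: z = 0.0802 + 0.4275i, |z|^2 = 0.1891

Answer: 15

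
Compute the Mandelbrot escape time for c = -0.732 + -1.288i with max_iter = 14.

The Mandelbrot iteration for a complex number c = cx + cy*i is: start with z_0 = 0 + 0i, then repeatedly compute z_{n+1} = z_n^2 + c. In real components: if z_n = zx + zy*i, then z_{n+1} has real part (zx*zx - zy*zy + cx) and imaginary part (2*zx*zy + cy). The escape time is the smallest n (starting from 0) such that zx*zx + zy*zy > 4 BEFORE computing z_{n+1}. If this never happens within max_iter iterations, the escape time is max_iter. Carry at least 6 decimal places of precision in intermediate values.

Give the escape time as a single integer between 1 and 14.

z_0 = 0 + 0i, c = -0.7320 + -1.2880i
Iter 1: z = -0.7320 + -1.2880i, |z|^2 = 2.1948
Iter 2: z = -1.8551 + 0.5976i, |z|^2 = 3.7986
Iter 3: z = 2.3523 + -3.5054i, |z|^2 = 17.8209
Escaped at iteration 3

Answer: 3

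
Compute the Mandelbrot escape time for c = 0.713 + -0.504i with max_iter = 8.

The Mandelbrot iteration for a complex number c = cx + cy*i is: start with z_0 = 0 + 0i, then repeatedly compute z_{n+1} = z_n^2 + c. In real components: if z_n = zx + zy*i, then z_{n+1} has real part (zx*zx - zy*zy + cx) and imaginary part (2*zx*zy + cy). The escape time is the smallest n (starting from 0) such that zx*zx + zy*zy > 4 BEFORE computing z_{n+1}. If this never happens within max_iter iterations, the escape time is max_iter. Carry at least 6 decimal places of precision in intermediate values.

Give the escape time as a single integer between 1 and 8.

z_0 = 0 + 0i, c = 0.7130 + -0.5040i
Iter 1: z = 0.7130 + -0.5040i, |z|^2 = 0.7624
Iter 2: z = 0.9674 + -1.2227i, |z|^2 = 2.4308
Iter 3: z = 0.1538 + -2.8696i, |z|^2 = 8.2581
Escaped at iteration 3

Answer: 3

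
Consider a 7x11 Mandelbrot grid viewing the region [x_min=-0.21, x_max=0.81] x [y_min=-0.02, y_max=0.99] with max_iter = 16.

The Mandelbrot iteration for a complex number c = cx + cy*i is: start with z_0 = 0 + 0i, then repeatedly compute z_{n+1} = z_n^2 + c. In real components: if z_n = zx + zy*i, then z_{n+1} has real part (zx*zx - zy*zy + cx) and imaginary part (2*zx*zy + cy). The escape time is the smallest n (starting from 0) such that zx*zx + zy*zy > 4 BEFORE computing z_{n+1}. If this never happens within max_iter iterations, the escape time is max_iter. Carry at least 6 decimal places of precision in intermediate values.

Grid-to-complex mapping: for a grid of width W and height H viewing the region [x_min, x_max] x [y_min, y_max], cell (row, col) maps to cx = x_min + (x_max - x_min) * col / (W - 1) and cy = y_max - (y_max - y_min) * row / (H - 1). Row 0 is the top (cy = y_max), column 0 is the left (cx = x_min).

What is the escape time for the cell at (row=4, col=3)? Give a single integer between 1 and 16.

Answer: 16

Derivation:
z_0 = 0 + 0i, c = 0.3000 + 0.5860i
Iter 1: z = 0.3000 + 0.5860i, |z|^2 = 0.4334
Iter 2: z = 0.0466 + 0.9376i, |z|^2 = 0.8813
Iter 3: z = -0.5769 + 0.6734i, |z|^2 = 0.7863
Iter 4: z = 0.1794 + -0.1910i, |z|^2 = 0.0687
Iter 5: z = 0.2957 + 0.5175i, |z|^2 = 0.3552
Iter 6: z = 0.1197 + 0.8920i, |z|^2 = 0.8101
Iter 7: z = -0.4814 + 0.7995i, |z|^2 = 0.8709
Iter 8: z = -0.1074 + -0.1838i, |z|^2 = 0.0453
Iter 9: z = 0.2778 + 0.6255i, |z|^2 = 0.4684
Iter 10: z = -0.0141 + 0.9335i, |z|^2 = 0.8716
Iter 11: z = -0.5712 + 0.5598i, |z|^2 = 0.6396
Iter 12: z = 0.3129 + -0.0534i, |z|^2 = 0.1008
Iter 13: z = 0.3951 + 0.5526i, |z|^2 = 0.4614
Iter 14: z = 0.1507 + 1.0226i, |z|^2 = 1.0684
Iter 15: z = -0.7230 + 0.8943i, |z|^2 = 1.3224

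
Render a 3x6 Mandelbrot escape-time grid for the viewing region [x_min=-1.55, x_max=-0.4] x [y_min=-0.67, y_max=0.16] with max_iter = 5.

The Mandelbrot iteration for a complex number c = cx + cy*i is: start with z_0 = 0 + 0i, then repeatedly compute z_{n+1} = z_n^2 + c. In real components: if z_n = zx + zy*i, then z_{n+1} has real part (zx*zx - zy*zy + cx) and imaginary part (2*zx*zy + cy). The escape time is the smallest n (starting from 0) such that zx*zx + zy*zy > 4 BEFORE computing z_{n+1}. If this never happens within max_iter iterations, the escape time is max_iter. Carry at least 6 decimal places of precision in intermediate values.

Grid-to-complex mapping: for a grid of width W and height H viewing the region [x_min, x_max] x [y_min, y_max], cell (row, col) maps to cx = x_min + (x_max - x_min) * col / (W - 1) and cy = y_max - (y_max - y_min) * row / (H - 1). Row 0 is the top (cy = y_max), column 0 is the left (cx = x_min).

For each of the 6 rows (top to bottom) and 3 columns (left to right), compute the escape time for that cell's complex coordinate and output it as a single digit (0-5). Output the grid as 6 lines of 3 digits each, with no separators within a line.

Answer: 555
555
555
455
355
345

Derivation:
(row=0, col=0): c = -1.5500 + 0.1600i → escape time 5
(row=0, col=1): c = -0.9750 + 0.1600i → escape time 5
(row=0, col=2): c = -0.4000 + 0.1600i → escape time 5
(row=1, col=0): c = -1.5500 + -0.0060i → escape time 5
(row=1, col=1): c = -0.9750 + -0.0060i → escape time 5
(row=1, col=2): c = -0.4000 + -0.0060i → escape time 5
(row=2, col=0): c = -1.5500 + -0.1720i → escape time 5
(row=2, col=1): c = -0.9750 + -0.1720i → escape time 5
(row=2, col=2): c = -0.4000 + -0.1720i → escape time 5
(row=3, col=0): c = -1.5500 + -0.3380i → escape time 4
(row=3, col=1): c = -0.9750 + -0.3380i → escape time 5
(row=3, col=2): c = -0.4000 + -0.3380i → escape time 5
(row=4, col=0): c = -1.5500 + -0.5040i → escape time 3
(row=4, col=1): c = -0.9750 + -0.5040i → escape time 5
(row=4, col=2): c = -0.4000 + -0.5040i → escape time 5
(row=5, col=0): c = -1.5500 + -0.6700i → escape time 3
(row=5, col=1): c = -0.9750 + -0.6700i → escape time 4
(row=5, col=2): c = -0.4000 + -0.6700i → escape time 5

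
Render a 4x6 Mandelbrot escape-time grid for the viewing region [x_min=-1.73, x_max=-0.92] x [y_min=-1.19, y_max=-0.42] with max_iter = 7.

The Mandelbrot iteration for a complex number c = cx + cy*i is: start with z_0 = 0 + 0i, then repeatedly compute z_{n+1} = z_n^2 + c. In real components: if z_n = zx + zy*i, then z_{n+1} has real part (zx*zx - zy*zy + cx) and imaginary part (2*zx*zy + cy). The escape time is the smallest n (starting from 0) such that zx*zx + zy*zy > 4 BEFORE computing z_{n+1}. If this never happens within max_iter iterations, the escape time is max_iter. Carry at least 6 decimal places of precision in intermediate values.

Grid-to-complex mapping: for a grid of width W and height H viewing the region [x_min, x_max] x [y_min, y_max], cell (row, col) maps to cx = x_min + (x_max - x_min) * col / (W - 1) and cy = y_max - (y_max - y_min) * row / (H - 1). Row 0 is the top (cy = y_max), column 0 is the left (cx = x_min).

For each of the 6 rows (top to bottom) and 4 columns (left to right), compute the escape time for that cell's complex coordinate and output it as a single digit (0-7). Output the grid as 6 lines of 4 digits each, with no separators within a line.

Answer: 3466
3345
3334
2333
1233
1223

Derivation:
(row=0, col=0): c = -1.7300 + -0.4200i → escape time 3
(row=0, col=1): c = -1.4600 + -0.4200i → escape time 4
(row=0, col=2): c = -1.1900 + -0.4200i → escape time 6
(row=0, col=3): c = -0.9200 + -0.4200i → escape time 6
(row=1, col=0): c = -1.7300 + -0.5740i → escape time 3
(row=1, col=1): c = -1.4600 + -0.5740i → escape time 3
(row=1, col=2): c = -1.1900 + -0.5740i → escape time 4
(row=1, col=3): c = -0.9200 + -0.5740i → escape time 5
(row=2, col=0): c = -1.7300 + -0.7280i → escape time 3
(row=2, col=1): c = -1.4600 + -0.7280i → escape time 3
(row=2, col=2): c = -1.1900 + -0.7280i → escape time 3
(row=2, col=3): c = -0.9200 + -0.7280i → escape time 4
(row=3, col=0): c = -1.7300 + -0.8820i → escape time 2
(row=3, col=1): c = -1.4600 + -0.8820i → escape time 3
(row=3, col=2): c = -1.1900 + -0.8820i → escape time 3
(row=3, col=3): c = -0.9200 + -0.8820i → escape time 3
(row=4, col=0): c = -1.7300 + -1.0360i → escape time 1
(row=4, col=1): c = -1.4600 + -1.0360i → escape time 2
(row=4, col=2): c = -1.1900 + -1.0360i → escape time 3
(row=4, col=3): c = -0.9200 + -1.0360i → escape time 3
(row=5, col=0): c = -1.7300 + -1.1900i → escape time 1
(row=5, col=1): c = -1.4600 + -1.1900i → escape time 2
(row=5, col=2): c = -1.1900 + -1.1900i → escape time 2
(row=5, col=3): c = -0.9200 + -1.1900i → escape time 3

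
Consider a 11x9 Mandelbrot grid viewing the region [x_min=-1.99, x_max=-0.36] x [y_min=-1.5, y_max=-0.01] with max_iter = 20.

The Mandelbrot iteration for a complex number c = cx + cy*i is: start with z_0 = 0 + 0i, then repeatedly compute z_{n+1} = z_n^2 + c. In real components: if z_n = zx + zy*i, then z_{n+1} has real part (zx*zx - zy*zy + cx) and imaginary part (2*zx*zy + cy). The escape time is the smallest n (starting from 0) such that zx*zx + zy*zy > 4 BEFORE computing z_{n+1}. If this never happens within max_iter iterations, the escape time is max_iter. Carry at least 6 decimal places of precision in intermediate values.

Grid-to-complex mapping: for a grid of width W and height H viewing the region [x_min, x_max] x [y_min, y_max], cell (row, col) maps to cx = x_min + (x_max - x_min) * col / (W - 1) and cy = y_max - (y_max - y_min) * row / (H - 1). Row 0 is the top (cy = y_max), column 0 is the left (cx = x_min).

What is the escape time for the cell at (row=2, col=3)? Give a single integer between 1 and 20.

z_0 = 0 + 0i, c = -1.5010 + -0.3825i
Iter 1: z = -1.5010 + -0.3825i, |z|^2 = 2.3993
Iter 2: z = 0.6057 + 0.7658i, |z|^2 = 0.9533
Iter 3: z = -1.7205 + 0.5451i, |z|^2 = 3.2574
Iter 4: z = 1.1620 + -2.2584i, |z|^2 = 6.4505
Escaped at iteration 4

Answer: 4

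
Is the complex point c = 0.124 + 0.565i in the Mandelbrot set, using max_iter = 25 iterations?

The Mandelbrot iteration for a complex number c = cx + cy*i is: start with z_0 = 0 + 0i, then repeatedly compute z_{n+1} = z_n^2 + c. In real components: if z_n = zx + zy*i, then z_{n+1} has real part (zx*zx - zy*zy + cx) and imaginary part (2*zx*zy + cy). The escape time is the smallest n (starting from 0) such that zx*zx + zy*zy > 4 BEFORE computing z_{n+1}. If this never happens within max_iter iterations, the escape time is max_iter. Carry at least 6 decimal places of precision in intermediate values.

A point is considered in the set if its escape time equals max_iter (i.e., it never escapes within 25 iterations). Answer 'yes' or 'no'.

z_0 = 0 + 0i, c = 0.1240 + 0.5650i
Iter 1: z = 0.1240 + 0.5650i, |z|^2 = 0.3346
Iter 2: z = -0.1798 + 0.7051i, |z|^2 = 0.5295
Iter 3: z = -0.3408 + 0.3114i, |z|^2 = 0.2131
Iter 4: z = 0.1432 + 0.3527i, |z|^2 = 0.1449
Iter 5: z = 0.0201 + 0.6660i, |z|^2 = 0.4440
Iter 6: z = -0.3192 + 0.5918i, |z|^2 = 0.4521
Iter 7: z = -0.1243 + 0.1872i, |z|^2 = 0.0505
Iter 8: z = 0.1044 + 0.5185i, |z|^2 = 0.2797
Iter 9: z = -0.1339 + 0.6733i, |z|^2 = 0.4712
Iter 10: z = -0.3113 + 0.3847i, |z|^2 = 0.2449
Iter 11: z = 0.0729 + 0.3255i, |z|^2 = 0.1112
Iter 12: z = 0.0234 + 0.6125i, |z|^2 = 0.3757
Iter 13: z = -0.2506 + 0.5937i, |z|^2 = 0.4152
Iter 14: z = -0.1656 + 0.2675i, |z|^2 = 0.0990
Iter 15: z = 0.0799 + 0.4764i, |z|^2 = 0.2333
Iter 16: z = -0.0966 + 0.6411i, |z|^2 = 0.4204
Iter 17: z = -0.2777 + 0.4412i, |z|^2 = 0.2718
Iter 18: z = 0.0065 + 0.3200i, |z|^2 = 0.1024
Iter 19: z = 0.0217 + 0.5692i, |z|^2 = 0.3244
Iter 20: z = -0.1995 + 0.5897i, |z|^2 = 0.3875
Iter 21: z = -0.1839 + 0.3298i, |z|^2 = 0.1426
Iter 22: z = 0.0491 + 0.4437i, |z|^2 = 0.1993
Iter 23: z = -0.0705 + 0.6086i, |z|^2 = 0.3753
Iter 24: z = -0.2414 + 0.4792i, |z|^2 = 0.2879
Did not escape in 25 iterations → in set

Answer: yes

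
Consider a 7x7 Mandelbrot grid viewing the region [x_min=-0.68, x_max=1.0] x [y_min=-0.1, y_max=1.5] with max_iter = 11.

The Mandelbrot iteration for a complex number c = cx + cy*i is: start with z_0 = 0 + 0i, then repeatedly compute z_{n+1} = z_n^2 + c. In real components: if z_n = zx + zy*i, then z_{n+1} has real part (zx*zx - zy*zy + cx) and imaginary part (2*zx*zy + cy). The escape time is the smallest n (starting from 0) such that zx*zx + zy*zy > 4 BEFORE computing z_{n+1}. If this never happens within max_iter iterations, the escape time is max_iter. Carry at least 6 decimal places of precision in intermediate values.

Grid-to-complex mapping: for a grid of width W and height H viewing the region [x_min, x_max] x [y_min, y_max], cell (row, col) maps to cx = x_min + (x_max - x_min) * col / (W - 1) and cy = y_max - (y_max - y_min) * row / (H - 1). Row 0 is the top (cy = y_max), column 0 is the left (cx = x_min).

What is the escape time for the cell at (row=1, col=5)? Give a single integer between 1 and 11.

z_0 = 0 + 0i, c = 0.7200 + 1.2333i
Iter 1: z = 0.7200 + 1.2333i, |z|^2 = 2.0395
Iter 2: z = -0.2827 + 3.0093i, |z|^2 = 9.1360
Escaped at iteration 2

Answer: 2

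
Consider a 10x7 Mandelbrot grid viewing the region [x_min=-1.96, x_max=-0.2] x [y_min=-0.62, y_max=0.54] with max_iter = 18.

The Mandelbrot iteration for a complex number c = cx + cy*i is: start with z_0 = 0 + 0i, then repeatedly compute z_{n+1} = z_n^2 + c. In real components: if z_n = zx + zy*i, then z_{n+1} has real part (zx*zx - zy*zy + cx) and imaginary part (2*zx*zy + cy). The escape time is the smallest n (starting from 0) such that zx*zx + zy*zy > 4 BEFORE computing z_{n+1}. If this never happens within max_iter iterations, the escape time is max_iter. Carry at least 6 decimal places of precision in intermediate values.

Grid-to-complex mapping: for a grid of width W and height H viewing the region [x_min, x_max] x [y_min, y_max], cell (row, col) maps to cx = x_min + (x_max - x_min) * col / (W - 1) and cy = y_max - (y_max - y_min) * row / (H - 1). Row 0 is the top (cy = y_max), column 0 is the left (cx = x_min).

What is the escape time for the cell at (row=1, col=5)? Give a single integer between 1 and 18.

z_0 = 0 + 0i, c = -0.9822 + 0.3467i
Iter 1: z = -0.9822 + 0.3467i, |z|^2 = 1.0849
Iter 2: z = -0.1376 + -0.3343i, |z|^2 = 0.1307
Iter 3: z = -1.0751 + 0.4387i, |z|^2 = 1.3482
Iter 4: z = -0.0189 + -0.5966i, |z|^2 = 0.3563
Iter 5: z = -1.3378 + 0.3692i, |z|^2 = 1.9260
Iter 6: z = 0.6711 + -0.6413i, |z|^2 = 0.8617
Iter 7: z = -0.9431 + -0.5141i, |z|^2 = 1.1537
Iter 8: z = -0.3572 + 1.3164i, |z|^2 = 1.8604
Iter 9: z = -2.5875 + -0.5936i, |z|^2 = 7.0473
Escaped at iteration 9

Answer: 9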